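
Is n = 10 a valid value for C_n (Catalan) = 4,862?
No

Explanation: C_10 = C(20,10)/(10+1) = 184,756/11 = 16,796, which does not equal 4,862.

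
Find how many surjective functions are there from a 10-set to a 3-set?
Onto functions = 3! × S(10,3)
First compute S(10,3) via recurrence:
Using the Stirling recurrence: S(n,k) = k·S(n-1,k) + S(n-1,k-1)
S(10,3) = 3·S(9,3) + S(9,2)
         = 3·3025 + 255
         = 9075 + 255
         = 9,330
Then: 6 × 9330 = 55,980
Final answer: 55,980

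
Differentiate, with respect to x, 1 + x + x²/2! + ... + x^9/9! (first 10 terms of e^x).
Differentiating term by term gives the first 9 terms of e^x.

Answer: 1 + x + x²/2! + ... + x^8/8!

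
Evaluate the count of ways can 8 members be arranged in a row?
40,320

Explanation: Arrangements of 8 distinct objects: 8! = 40,320.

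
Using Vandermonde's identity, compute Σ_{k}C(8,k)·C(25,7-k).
4,272,048

Working:
= C(8+25,7) = C(33,7) = 4,272,048.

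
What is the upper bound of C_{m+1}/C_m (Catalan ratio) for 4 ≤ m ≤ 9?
38/11

Reasoning: C_{m+1}/C_m = 2(2m+1)/(m+2), which increases with m. Maximum at m = 9: 2·19/11 = 38/11.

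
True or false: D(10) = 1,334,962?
Derangements of 10 elements: D(10) = (10-1)·[D(9) + D(8)] = 9·[133,496 + 14,833] = 1,334,961.

Answer: False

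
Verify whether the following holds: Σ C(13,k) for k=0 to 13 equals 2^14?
False

Solution: Binomial theorem: Σ C(13,k) = (1+1)^13 = 2^13 = 8,192; RHS 2^14 = 16,384.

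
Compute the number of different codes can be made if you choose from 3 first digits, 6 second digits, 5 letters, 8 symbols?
720
By the multiplication principle: 3 × 6 × 5 × 8 = 720.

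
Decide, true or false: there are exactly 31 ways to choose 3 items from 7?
False

Working:
C(7,3) = 35 ≠ 31.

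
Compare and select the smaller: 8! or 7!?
7!

8!=40,320, 7!=5,040. 8! > 7!.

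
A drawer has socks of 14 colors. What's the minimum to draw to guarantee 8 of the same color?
Worst case: 7 of each = 98. One more: 99.
Final answer: 99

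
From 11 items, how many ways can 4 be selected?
C(11,4) = 11! / (4! × (11-4)!)
         = 11! / (4! × 7!)
         = 330

Answer: 330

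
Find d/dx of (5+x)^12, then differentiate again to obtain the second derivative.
First derivative: 12(5+x)^{11}. Second derivative: 12·11·(5+x)^{10} = 132(5+x)^{10}.

Answer: 132(5+x)^10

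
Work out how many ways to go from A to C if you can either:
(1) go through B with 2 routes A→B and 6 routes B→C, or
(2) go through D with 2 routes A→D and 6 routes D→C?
Route via B: 2×6=12. Route via D: 2×6=12. Total: 24.

Answer: 24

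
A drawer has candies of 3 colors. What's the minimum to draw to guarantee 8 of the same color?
22

Reasoning: Worst case: 7 of each = 21. One more: 22.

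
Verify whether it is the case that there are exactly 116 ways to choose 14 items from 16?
False

C(16,14) = 120 ≠ 116.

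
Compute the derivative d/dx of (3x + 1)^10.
Chain rule: 10(3x+1)^{9} × 3 = 30(3x+1)^{9}.

Answer: 30(3x + 1)^9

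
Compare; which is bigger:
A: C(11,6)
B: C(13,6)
A=C(11,6)=462, B=C(13,6)=1,716.

Answer: B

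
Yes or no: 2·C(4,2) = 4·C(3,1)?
Absorption identity k·C(n,k) = n·C(n-1,k-1). LHS = 2·6 = 12; RHS = 4·3 = 12.

Answer: Yes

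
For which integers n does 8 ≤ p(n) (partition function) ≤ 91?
6, 7, 8, 9, 10, 11, 12

Explanation: Tabulating p(n) via p(n) = p(n−1) + p(n−2) − p(n−5) − p(n−7) + …: p(5)=7; p(6)=11; p(7)=15; p(8)=22; p(9)=30; p(10)=42; p(11)=56; p(12)=77; p(13)=101. So valid n = 6, 7, 8, 9, 10, 11, 12.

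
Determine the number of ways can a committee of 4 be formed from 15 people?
1,365

Solution: C(15,4) = 15! / (4! × (15-4)!)
         = 15! / (4! × 11!)
         = 1,365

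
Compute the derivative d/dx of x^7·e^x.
(7x^6 + x^7)e^x

Working:
Product rule: d/dx[x^7]·e^x + x^7·d/dx[e^x] = 7x^{6}e^x + x^7e^x.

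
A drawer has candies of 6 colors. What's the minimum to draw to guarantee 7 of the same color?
37

Reasoning: Worst case: 6 of each = 36. One more: 37.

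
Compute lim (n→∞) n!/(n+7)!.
0

Working:
n!/(n+7)! = 1/[(n+1)(n+2)···(n+7)] → 0 as n → ∞.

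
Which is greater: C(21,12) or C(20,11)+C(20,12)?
Equal

Reasoning: By Pascal's identity: C(21,12) = C(20,11)+C(20,12) = 293,930. Equal.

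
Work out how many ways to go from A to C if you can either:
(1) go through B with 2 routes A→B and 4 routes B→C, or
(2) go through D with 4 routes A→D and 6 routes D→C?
32

Solution: Route via B: 2×4=8. Route via D: 4×6=24. Total: 32.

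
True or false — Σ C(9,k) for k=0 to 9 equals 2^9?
True

Solution: Binomial theorem: Σ C(9,k) = (1+1)^9 = 2^9 = 512; RHS 2^9 = 512.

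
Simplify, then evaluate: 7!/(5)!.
42

Solution: This equals 7×6 = 42.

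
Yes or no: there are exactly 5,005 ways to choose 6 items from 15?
C(15,6) = 5,005.
Final answer: Yes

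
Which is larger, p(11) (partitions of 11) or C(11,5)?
C(11,5)

Working:
Pentagonal recurrence p(n) = p(n−1) + p(n−2) − p(n−5) − p(n−7) + …: p(11) = p(10) + p(9) − p(6) − p(4) = 42 + 30 − 11 − 5 = 56; C(11,5) = 462.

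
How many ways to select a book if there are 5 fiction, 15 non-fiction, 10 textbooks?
30

By the addition principle: 5 + 15 + 10 = 30.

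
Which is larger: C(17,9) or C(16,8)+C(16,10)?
C(17,9)

Reasoning: C(17,9)=24,310; C(16,8)+C(16,10)=12,870+8,008=20,878.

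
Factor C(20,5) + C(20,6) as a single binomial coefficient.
C(21,6)

Solution: By Pascal's identity: C(20,5) + C(20,6) = C(21,6) = 54,264.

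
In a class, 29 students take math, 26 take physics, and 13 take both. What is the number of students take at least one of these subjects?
|A∪B| = |A|+|B|-|A∩B| = 29+26-13 = 42.
Final answer: 42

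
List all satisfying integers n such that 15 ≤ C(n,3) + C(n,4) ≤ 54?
C(4,3)+C(4,4)=5; C(5,3)+C(5,4)=15; C(6,3)+C(6,4)=35; C(7,3)+C(7,4)=70. So valid n = 5, 6.

Answer: 5, 6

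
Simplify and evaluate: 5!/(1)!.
This equals 5×4×...×2 = 120.

Answer: 120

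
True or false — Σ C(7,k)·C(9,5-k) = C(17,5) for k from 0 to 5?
False
Vandermonde's identity gives C(16,5) = 4,368; RHS C(17,5) = 6,188.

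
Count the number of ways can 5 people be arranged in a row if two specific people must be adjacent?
48

Explanation: Treat pair as unit: (5-1)! arrangements × 2 internal orders = 48.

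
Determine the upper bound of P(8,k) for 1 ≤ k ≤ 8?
40,320
P(8,k) increases in k, so maximum at k = 8: 8! = 40,320.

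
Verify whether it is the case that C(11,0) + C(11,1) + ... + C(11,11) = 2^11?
True

Reasoning: Binomial theorem with x = y = 1: Σ C(11,i) = (1+1)^11 = 2^11 = 2,048. The statement holds.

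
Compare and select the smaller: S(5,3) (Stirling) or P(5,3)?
S(5,3)

S(5,3) = 3·S(4,3) + S(4,2) = 3·6 + 7 = 25; P(5,3) = 60.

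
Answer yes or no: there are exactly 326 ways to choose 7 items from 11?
No

Solution: C(11,7) = 330 ≠ 326.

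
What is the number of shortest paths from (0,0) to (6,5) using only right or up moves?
462
Choose 6 rights from 11 moves: C(11,6) = 462.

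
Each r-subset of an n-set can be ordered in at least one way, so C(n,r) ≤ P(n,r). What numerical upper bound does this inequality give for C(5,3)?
P(5,3) = 5·4·3 = 60, so C(5,3) ≤ 60. (The bound is loose by a factor of 3! = 6: C(5,3) = 60/6 = 10.)
Final answer: 60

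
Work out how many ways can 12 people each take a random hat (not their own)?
176,214,841

Explanation: Using D(n) = (n-1)[D(n-1) + D(n-2)]:
D(12) = (12-1) × [D(11) + D(10)]
      = 11 × [14684570 + 1334961]
      = 11 × 16019531
      = 176,214,841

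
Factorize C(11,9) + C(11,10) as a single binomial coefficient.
C(12,10)

Explanation: By Pascal's identity: C(11,9) + C(11,10) = C(12,10) = 66.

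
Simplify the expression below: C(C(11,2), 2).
1,485
C(11,2) = 55, then C(55, 2) = 1,485.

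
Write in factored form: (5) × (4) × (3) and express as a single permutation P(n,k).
Product of 3 consecutive descending integers starting at 5: P(5,3) = 5!/2! = 60.

Answer: P(5,3) = 5!/(2)!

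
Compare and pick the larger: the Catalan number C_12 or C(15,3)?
C_12

Reasoning: C_12 = C(24,12)/(12+1) = 2,704,156/13 = 208,012; C(15,3) = 455.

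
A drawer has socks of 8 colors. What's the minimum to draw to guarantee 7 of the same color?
49

Explanation: Worst case: 6 of each = 48. One more: 49.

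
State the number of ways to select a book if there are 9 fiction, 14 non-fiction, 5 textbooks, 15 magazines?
43

Working:
By the addition principle: 9 + 14 + 5 + 15 = 43.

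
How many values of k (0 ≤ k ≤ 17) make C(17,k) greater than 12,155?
6

Working:
Row 17 is unimodal and symmetric about k=17/2. C(17,5)=6,188 ≤ 12,155; C(17,6)=12,376 > 12,155; by symmetry C(17,k) > 12,155 for k = 6..11. That's 11 - 6 + 1 = 6 values.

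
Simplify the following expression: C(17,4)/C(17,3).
7/2

Reasoning: C(n,k+1)/C(n,k) = (n−k)/(k+1). Here (17−3)/(3+1) = 14/4 = 7/2.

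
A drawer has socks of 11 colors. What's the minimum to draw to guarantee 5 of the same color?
45

Worst case: 4 of each = 44. One more: 45.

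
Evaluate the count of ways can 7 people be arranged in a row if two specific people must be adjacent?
1,440
Treat pair as unit: (7-1)! arrangements × 2 internal orders = 1,440.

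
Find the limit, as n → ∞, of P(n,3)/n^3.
P(n,3) = n(n-1)(n-2) ≈ n^3 for large n. Limit = 1.
Final answer: 1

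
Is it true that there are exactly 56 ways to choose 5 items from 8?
True
C(8,5) = 56.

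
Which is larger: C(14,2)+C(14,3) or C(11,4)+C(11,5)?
C(11,4)+C(11,5)

Explanation: First=455, Second=792.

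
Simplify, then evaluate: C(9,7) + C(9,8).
45

Working:
By Pascal's identity: C(10,8) = 45.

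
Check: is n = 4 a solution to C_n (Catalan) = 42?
No

Explanation: C_4 = C(8,4)/(4+1) = 70/5 = 14, which does not equal 42.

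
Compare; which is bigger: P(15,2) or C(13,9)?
C(13,9)

P(15,2)=210, C(13,9)=715.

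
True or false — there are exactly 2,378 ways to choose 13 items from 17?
False

Working:
C(17,13) = 2,380 ≠ 2378.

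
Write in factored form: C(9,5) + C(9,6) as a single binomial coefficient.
By Pascal's identity: C(9,5) + C(9,6) = C(10,6) = 210.

Answer: C(10,6)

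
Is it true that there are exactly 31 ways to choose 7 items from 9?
False

Reasoning: C(9,7) = 36 ≠ 31.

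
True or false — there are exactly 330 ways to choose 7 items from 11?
True

Solution: C(11,7) = 330.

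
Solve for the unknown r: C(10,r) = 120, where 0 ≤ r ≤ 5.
3

Working:
C(10,r) is increasing for 0 ≤ r ≤ 5. Stepping up (C(10,r+1) = C(10,r)·(10−r)/(r+1)): C(10,1) = 10, C(10,2) = 45, C(10,3) = 120 ✓. So r = 3.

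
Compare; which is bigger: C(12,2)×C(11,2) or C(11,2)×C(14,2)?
C(11,2)×C(14,2)

C(12,2)×C(11,2)=3,630, C(11,2)×C(14,2)=5,005.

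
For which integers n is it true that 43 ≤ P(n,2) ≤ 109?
8, 9, 10

Solution: P(7,2)=42; P(8,2)=56; P(9,2)=72; P(10,2)=90; P(11,2)=110. So valid n = 8, 9, 10.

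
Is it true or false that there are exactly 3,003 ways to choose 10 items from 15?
C(15,10) = 3,003.
Final answer: True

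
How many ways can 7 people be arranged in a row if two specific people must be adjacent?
1,440

Working:
Treat pair as unit: (7-1)! arrangements × 2 internal orders = 1,440.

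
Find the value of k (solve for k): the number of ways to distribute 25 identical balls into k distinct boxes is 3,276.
4

Reasoning: Stars and bars: the count is C(25+k−1, k−1), increasing in k. k=2: C(26,1) = 26, k=3: C(27,2) = 351, k=4: C(28,3) = 3,276 ✓. So k = 4.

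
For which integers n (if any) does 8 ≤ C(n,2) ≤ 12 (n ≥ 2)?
5

Working:
C(4,2)=6; C(5,2)=10; C(6,2)=15. So valid n = 5.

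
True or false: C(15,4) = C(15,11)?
True
C(15,4) = C(15,15-4) by the symmetry property; both equal 1,365.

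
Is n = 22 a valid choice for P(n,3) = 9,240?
Yes
P(22,3) = 22·21·20 = 9,240, which equals 9,240.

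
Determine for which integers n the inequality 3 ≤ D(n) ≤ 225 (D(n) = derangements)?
4, 5

Solution: Using D(n) = (n−1)[D(n−1) + D(n−2)] with D(1)=0, D(2)=1: D(3)=2; D(4)=9; D(5)=44; D(6)=265. So valid n = 4, 5.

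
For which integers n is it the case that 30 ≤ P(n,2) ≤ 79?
6, 7, 8, 9

P(5,2)=20; P(6,2)=30; P(7,2)=42; P(8,2)=56; P(9,2)=72; P(10,2)=90. So valid n = 6, 7, 8, 9.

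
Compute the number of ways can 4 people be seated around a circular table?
6
Circular arrangements: (4-1)! = 6.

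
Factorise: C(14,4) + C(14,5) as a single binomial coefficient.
C(15,5)

Explanation: By Pascal's identity: C(14,4) + C(14,5) = C(15,5) = 3,003.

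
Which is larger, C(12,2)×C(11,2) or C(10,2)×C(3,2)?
C(12,2)×C(11,2)=3,630, C(10,2)×C(3,2)=135.
Final answer: C(12,2)×C(11,2)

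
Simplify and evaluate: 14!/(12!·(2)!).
This is C(14,12) = 91.
Final answer: 91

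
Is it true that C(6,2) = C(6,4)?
True

Solution: Symmetry C(n,k) = C(n,n-k): C(6,2) = 15 and C(6,4) = 15. Both sides agree, so the statement holds.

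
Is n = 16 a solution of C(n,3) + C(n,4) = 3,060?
No

Working:
C(16,3) + C(16,4) = 560 + 1,820 = 2,380, which does not equal 3,060.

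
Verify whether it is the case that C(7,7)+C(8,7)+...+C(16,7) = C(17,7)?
False
Hockey stick identity gives Σ = C(17,8) = 24,310; RHS C(17,7) = 19,448.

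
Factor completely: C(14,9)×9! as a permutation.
P(14,9)

Reasoning: C(14,9)×9! = [14!/(9!(5)!)]×9! = 14!/(5)! = P(14,9) = 726,485,760.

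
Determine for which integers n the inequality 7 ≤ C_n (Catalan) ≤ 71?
4, 5

Solution: C_3=5; C_4=14; C_5=42; C_6=132. So valid n = 4, 5.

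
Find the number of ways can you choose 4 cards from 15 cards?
1,365

Reasoning: C(15,4) = 15! / (4! × (15-4)!)
         = 15! / (4! × 11!)
         = 1,365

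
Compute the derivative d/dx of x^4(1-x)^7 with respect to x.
Product rule: 4x^{3}(1-x)^{7} + x^4·(-7)(1-x)^{6}.
Final answer: 4x^3(1-x)^7 - 7x^4(1-x)^6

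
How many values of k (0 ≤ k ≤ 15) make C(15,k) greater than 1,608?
6

Reasoning: Row 15 is unimodal and symmetric about k=15/2. C(15,4)=1,365 ≤ 1,608; C(15,5)=3,003 > 1,608; by symmetry C(15,k) > 1,608 for k = 5..10. That's 10 - 5 + 1 = 6 values.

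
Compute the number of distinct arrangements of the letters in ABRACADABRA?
83,160

Solution: Word has 11 letters (A=5, B=2, R=2, C=1, D=1). Arrangements: 11!/Π(k!) = 83,160.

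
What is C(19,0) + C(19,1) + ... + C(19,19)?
Sum of binomial coefficients = 2^19 = 524,288.
Final answer: 524,288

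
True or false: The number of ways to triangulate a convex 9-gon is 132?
False

Solution: Triangulations of a convex 9-gon are counted by the Catalan number C_7: C_7 = C(14,7)/(7+1) = 3,432/8 = 429.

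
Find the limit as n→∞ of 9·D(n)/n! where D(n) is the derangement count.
9/e

Working:
D(n)/n! → 1/e, so 9·D(n)/n! → 9/e.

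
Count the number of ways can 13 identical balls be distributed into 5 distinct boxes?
2,380

C(13+5-1, 5-1) = C(17, 4) = 2,380.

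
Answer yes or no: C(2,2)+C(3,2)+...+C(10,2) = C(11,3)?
Yes

Explanation: Hockey stick identity gives Σ = C(11,3) = 165; RHS C(11,3) = 165.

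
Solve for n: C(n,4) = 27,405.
30
C(n,4) = n(n−1)(n−2)(n−3)/4! is increasing in n, and n(n−1)(n−2)(n−3) = 4!·27,405 = 657,720 ≈ (n−1.5)^4 gives n ≈ 30.0. Check: C(28,4) = 20,475, C(29,4) = 23,751, C(30,4) = 27,405 ✓. So n = 30.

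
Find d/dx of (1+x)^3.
3(1+x)^2

Solution: Using the power rule: d/dx (1+x)^3 = 3(1+x)^{2}.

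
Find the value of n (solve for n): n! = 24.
4

Working:
n! is strictly increasing. 2! = 2, 3! = 6, 4! = 24 ✓. So n = 4.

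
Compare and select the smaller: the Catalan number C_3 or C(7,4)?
C_3
C_3 = C(6,3)/(3+1) = 20/4 = 5; C(7,4) = 35.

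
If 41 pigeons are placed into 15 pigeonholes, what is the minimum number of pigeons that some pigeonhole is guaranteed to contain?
3

Reasoning: Pigeonhole: ⌈41/15⌉ = 3.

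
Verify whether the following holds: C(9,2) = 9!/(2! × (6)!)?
False

Explanation: The correct denominator is 2!×7!, giving C(9,2) = 36; the stated RHS is 9!/(2!×6!) = 252 ≠ 36, so the statement does not hold.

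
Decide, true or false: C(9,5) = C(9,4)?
True
Symmetry C(n,k) = C(n,n-k): C(9,5) = 126 and C(9,4) = 126. Both sides agree, so the statement holds.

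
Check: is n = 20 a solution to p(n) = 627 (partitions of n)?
Yes

Solution: Pentagonal recurrence p(n) = p(n−1) + p(n−2) − p(n−5) − p(n−7) + …: p(20) = p(19) + p(18) − p(15) − p(13) + p(8) + p(5) = 490 + 385 − 176 − 101 + 22 + 7 = 627, which equals 627.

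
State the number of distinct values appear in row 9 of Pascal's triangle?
5

Reasoning: Row 9 has entries C(9,0)..C(9,9); by symmetry C(9,k)=C(9,9-k), giving 5 distinct values.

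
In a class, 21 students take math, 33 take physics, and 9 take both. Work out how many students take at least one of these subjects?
|A∪B| = |A|+|B|-|A∩B| = 21+33-9 = 45.

Answer: 45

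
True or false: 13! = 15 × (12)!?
13! = 13 × 12! = 6,227,020,800, but 15 × 12! = 7,185,024,000.
Final answer: False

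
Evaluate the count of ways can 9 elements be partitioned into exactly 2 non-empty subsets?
255

Explanation: This equals S(9,2), the Stirling number of the 2nd kind.
Using the Stirling recurrence: S(n,k) = k·S(n-1,k) + S(n-1,k-1)
S(9,2) = 2·S(8,2) + S(8,1)
         = 2·127 + 1
         = 254 + 1
         = 255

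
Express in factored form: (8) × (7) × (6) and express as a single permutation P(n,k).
P(8,3) = 8!/(5)!

Solution: Product of 3 consecutive descending integers starting at 8: P(8,3) = 8!/5! = 336.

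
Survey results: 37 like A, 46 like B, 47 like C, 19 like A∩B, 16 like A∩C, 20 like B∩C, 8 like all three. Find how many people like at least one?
83
|A∪B∪C| = 37+46+47-19-16-20+8 = 83.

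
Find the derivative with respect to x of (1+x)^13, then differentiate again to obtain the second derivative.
First derivative: 13(1+x)^{12}. Second derivative: 13·12·(1+x)^{11} = 156(1+x)^{11}.
Final answer: 156(1+x)^11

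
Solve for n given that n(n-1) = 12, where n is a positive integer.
4

Working:
n² − n − 12 = 0, so n = (1 ± √(1 + 4·12))/2 = (1 ± √49)/2 = (1 ± 7)/2, i.e. n = 4 or n = -3. Taking the positive root, n = 4 (check: 4×3 = 12).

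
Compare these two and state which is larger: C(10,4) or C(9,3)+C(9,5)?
Equal

Explanation: C(10,4)=210; C(9,3)+C(9,5)=84+126=210.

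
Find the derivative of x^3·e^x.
(3x^2 + x^3)e^x

Reasoning: Product rule: d/dx[x^3]·e^x + x^3·d/dx[e^x] = 3x^{2}e^x + x^3e^x.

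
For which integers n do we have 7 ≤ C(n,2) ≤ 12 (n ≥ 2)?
5

Solution: C(4,2)=6; C(5,2)=10; C(6,2)=15. So valid n = 5.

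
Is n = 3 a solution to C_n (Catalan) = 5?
Yes

Explanation: C_3 = C(6,3)/(3+1) = 20/4 = 5, which equals 5.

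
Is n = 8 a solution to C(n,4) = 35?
No

Reasoning: C(8,4) = 8·7·6·5/4! = 1,680/24 = 70, which does not equal 35.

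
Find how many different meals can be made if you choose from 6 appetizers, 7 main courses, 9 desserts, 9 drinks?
3,402
By the multiplication principle: 6 × 7 × 9 × 9 = 3,402.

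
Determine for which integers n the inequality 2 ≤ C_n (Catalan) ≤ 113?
C_1=1; C_2=2; C_3=5; C_4=14; C_5=42; C_6=132. So valid n = 2, 3, 4, 5.

Answer: 2, 3, 4, 5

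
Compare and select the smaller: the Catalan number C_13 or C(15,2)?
C(15,2)

Explanation: C_13 = C(26,13)/(13+1) = 10,400,600/14 = 742,900; C(15,2) = 105.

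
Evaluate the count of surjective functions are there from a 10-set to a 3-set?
55,980

Onto functions = 3! × S(10,3)
First compute S(10,3) via recurrence:
Using the Stirling recurrence: S(n,k) = k·S(n-1,k) + S(n-1,k-1)
S(10,3) = 3·S(9,3) + S(9,2)
         = 3·3025 + 255
         = 9075 + 255
         = 9,330
Then: 6 × 9330 = 55,980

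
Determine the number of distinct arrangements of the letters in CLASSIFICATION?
1,816,214,400

Explanation: Word has 14 letters (C=2, L=1, A=2, S=2, I=3, F=1, T=1, O=1, N=1). Arrangements: 14!/Π(k!) = 1,816,214,400.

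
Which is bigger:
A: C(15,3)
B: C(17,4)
B

Solution: A=C(15,3)=455, B=C(17,4)=2,380.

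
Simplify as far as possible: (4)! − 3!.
18
(4)! − 3! = (4)·3! − 3! = (4−1)·3! = 3·3! = 18.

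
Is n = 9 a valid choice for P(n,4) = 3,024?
Yes

Explanation: P(9,4) = 9·8·7·6 = 3,024, which equals 3,024.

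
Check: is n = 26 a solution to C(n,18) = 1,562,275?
Yes
C(26,18) = 26·25·24·23·22·21·20·19·18·17·16·15·14·13·12·11·10·9/18! = 10,002,268,381,116,211,200,000/6,402,373,705,728,000 = 1,562,275, which equals 1,562,275.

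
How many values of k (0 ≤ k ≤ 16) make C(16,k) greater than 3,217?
7

Explanation: Row 16 is unimodal and symmetric about k=16/2. C(16,4)=1,820 ≤ 3,217; C(16,5)=4,368 > 3,217; by symmetry C(16,k) > 3,217 for k = 5..11. That's 11 - 5 + 1 = 7 values.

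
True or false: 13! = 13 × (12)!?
True

By definition n! = n × (n-1)!, so 13! = 13 × 12!.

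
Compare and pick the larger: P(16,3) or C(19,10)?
C(19,10)
P(16,3)=3,360, C(19,10)=92,378.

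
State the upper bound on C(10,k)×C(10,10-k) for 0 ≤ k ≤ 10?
63,504
C(10,k)·C(10,10-k) = C(10,k)², maximised at the centre k = 5: C(10,5)² = 63,504.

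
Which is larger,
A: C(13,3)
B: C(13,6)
B
A=C(13,3)=286, B=C(13,6)=1,716.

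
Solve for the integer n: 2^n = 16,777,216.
16,777,216 = 1,024 × 1,024 × 16 = 2^10 × 2^10 × 2^4 = 2^24, so n = 24.

Answer: 24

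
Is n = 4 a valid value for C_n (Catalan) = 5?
No

Solution: C_4 = C(8,4)/(4+1) = 70/5 = 14, which does not equal 5.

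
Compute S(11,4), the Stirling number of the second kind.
Using the Stirling recurrence: S(n,k) = k·S(n-1,k) + S(n-1,k-1)
S(11,4) = 4·S(10,4) + S(10,3)
         = 4·34105 + 9330
         = 136420 + 9330
         = 145,750
Final answer: 145,750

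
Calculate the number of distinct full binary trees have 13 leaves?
Using the Catalan number formula: C_n = C(2n, n) / (n+1)
C_12 = C(24, 12) / (12+1)
     = 2704156 / 13
     = 208,012
Final answer: 208,012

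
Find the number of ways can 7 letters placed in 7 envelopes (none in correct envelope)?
1,854
Using D(n) = (n-1)[D(n-1) + D(n-2)]:
D(7) = (7-1) × [D(6) + D(5)]
      = 6 × [265 + 44]
      = 6 × 309
      = 1,854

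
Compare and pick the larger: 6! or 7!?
7!

6!=720, 7!=5,040. 7! > 6!.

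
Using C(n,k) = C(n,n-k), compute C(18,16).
153

Working:
C(18,16) = C(18,2) = 153.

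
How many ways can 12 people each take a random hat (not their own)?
176,214,841

Solution: Using D(n) = (n-1)[D(n-1) + D(n-2)]:
D(12) = (12-1) × [D(11) + D(10)]
      = 11 × [14684570 + 1334961]
      = 11 × 16019531
      = 176,214,841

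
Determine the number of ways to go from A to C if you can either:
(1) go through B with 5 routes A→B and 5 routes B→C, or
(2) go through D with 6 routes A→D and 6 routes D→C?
Route via B: 5×5=25. Route via D: 6×6=36. Total: 61.
Final answer: 61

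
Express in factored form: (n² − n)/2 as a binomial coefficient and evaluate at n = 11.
(n² − n)/2 = n(n−1)/2 = C(n,2). At n = 11: C(11,2) = 55.

Answer: C(n,2); C(11,2) = 55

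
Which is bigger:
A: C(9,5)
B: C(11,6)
B

Reasoning: A=C(9,5)=126, B=C(11,6)=462.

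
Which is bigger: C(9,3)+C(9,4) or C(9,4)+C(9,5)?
C(9,4)+C(9,5)

Working:
First=210, Second=252.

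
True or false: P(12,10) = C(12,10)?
False

Explanation: P(12,10) = 239,500,800 but C(12,10) = 66; they differ by a factor of 10! = 3628800, so the statement does not hold.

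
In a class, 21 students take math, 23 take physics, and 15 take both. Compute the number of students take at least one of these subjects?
|A∪B| = |A|+|B|-|A∩B| = 21+23-15 = 29.
Final answer: 29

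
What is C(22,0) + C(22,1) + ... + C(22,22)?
4,194,304

Working:
Sum of binomial coefficients = 2^22 = 4,194,304.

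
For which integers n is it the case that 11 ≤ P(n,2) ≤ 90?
4, 5, 6, 7, 8, 9, 10
P(3,2)=6; P(4,2)=12; P(5,2)=20; P(6,2)=30; P(7,2)=42; P(8,2)=56; P(9,2)=72; P(10,2)=90; P(11,2)=110. So valid n = 4, 5, 6, 7, 8, 9, 10.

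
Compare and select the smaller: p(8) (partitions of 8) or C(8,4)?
p(8)

Pentagonal recurrence p(n) = p(n−1) + p(n−2) − p(n−5) − p(n−7) + …: p(8) = p(7) + p(6) − p(3) − p(1) = 15 + 11 − 3 − 1 = 22; C(8,4) = 70.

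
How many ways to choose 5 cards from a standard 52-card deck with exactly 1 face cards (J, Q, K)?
12 face cards and 40 non-face cards: C(12,1) × C(40,4) = 12 × 91,390 = 1,096,680.
Final answer: 1,096,680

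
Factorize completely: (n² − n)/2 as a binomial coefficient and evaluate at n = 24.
C(n,2); C(24,2) = 276

Working:
(n² − n)/2 = n(n−1)/2 = C(n,2). At n = 24: C(24,2) = 276.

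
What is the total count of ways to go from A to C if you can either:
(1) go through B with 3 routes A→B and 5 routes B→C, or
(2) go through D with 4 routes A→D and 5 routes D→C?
35

Working:
Route via B: 3×5=15. Route via D: 4×5=20. Total: 35.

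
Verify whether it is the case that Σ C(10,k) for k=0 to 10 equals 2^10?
True

Reasoning: Binomial theorem: Σ C(10,k) = (1+1)^10 = 2^10 = 1,024; RHS 2^10 = 1,024.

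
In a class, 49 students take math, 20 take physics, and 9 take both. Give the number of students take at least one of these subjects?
60

|A∪B| = |A|+|B|-|A∩B| = 49+20-9 = 60.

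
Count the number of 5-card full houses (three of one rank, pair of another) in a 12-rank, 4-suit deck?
3,168

Triple rank: 12. Triple suits: C(4,3)=4. Pair rank: 11. Pair suits: C(4,2)=6. Total: 3,168.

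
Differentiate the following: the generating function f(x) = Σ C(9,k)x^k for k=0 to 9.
Σ k·C(9,k)x^(k-1) for k=1 to 9

Solution: Term-by-term differentiation gives Σ k·C(9,k)x^{k-1} for k=1 to 9.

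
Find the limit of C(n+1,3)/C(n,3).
1

Explanation: Both numerator and denominator grow as n^3/3! for large n, so the ratio → 1.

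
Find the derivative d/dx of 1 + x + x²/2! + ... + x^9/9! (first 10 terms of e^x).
1 + x + x²/2! + ... + x^8/8!

Explanation: Differentiating term by term gives the first 9 terms of e^x.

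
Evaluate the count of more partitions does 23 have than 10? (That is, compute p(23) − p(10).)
1,213

Explanation: Pentagonal recurrence p(n) = p(n−1) + p(n−2) − p(n−5) − p(n−7) + …: p(23) = p(22) + p(21) − p(18) − p(16) + p(11) + p(8) − p(1) = 1,002 + 792 − 385 − 231 + 56 + 22 − 1 = 1,255.
p(10) = p(9) + p(8) − p(5) − p(3) = 30 + 22 − 7 − 3 = 42.
Difference = 1,255 − 42 = 1,213.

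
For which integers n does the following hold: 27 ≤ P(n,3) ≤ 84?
5

P(4,3)=24; P(5,3)=60; P(6,3)=120. So valid n = 5.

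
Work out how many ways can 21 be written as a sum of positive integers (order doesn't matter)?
792

Pentagonal recurrence p(n) = p(n−1) + p(n−2) − p(n−5) − p(n−7) + …: p(21) = p(20) + p(19) − p(16) − p(14) + p(9) + p(6) = 627 + 490 − 231 − 135 + 30 + 11 = 792.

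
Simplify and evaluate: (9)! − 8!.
322,560

Reasoning: (9)! − 8! = (9)·8! − 8! = (9−1)·8! = 8·8! = 322,560.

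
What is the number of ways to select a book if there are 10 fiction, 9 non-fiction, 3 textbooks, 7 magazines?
29

Explanation: By the addition principle: 10 + 9 + 3 + 7 = 29.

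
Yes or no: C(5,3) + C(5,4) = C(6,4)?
Pascal's identity: LHS = 10 + 5 = 15; RHS = C(6,4) = 15. Both sides agree, so the statement holds.

Answer: Yes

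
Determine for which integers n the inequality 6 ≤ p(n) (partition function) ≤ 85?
5, 6, 7, 8, 9, 10, 11, 12

Working:
Tabulating p(n) via p(n) = p(n−1) + p(n−2) − p(n−5) − p(n−7) + …: p(4)=5; p(5)=7; p(6)=11; p(7)=15; p(8)=22; p(9)=30; p(10)=42; p(11)=56; p(12)=77; p(13)=101. So valid n = 5, 6, 7, 8, 9, 10, 11, 12.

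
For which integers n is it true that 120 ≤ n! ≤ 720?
5, 6

Reasoning: n! is strictly increasing; 5! = 120 and 6! = 720, so valid n = 5, 6.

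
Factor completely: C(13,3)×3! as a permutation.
P(13,3)
C(13,3)×3! = [13!/(3!(10)!)]×3! = 13!/(10)! = P(13,3) = 1,716.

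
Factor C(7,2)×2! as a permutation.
P(7,2)

Explanation: C(7,2)×2! = [7!/(2!(5)!)]×2! = 7!/(5)! = P(7,2) = 42.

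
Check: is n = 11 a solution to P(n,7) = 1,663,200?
P(11,7) = 11·10·9·8·7·6·5 = 1,663,200, which equals 1,663,200.

Answer: Yes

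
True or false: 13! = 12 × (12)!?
False

13! = 13 × 12! = 6,227,020,800, but 12 × 12! = 5,748,019,200.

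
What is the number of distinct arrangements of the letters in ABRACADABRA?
Word has 11 letters (A=5, B=2, R=2, C=1, D=1). Arrangements: 11!/Π(k!) = 83,160.
Final answer: 83,160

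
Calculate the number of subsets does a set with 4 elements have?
16

Reasoning: Each element can be included or excluded: 2^4 = 16.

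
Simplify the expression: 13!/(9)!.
17,160

Reasoning: This equals 13×12×...×10 = 17,160.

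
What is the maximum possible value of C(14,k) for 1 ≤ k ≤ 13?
3,432

C(14,k) is maximised at the centre of the row: C(14,7) = 3,432.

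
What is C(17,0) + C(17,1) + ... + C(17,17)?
131,072

Solution: Sum of binomial coefficients = 2^17 = 131,072.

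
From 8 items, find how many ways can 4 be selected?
C(8,4) = 8! / (4! × (8-4)!)
         = 8! / (4! × 4!)
         = 70
Final answer: 70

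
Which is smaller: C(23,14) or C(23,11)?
C(23,14)

Explanation: C(23,14)=817,190, C(23,11)=1,352,078.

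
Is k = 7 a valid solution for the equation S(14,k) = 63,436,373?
No
S(14,7) = 7·S(13,7) + S(13,6) = 7·5,715,424 + 9,321,312 = 49,329,280, which does not equal 63,436,373.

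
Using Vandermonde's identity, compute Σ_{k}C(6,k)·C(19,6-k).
177,100

Explanation: = C(6+19,6) = C(25,6) = 177,100.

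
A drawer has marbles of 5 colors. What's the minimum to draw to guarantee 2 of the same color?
6

Explanation: Worst case: 1 of each = 5. One more: 6.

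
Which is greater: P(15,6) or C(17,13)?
P(15,6)

Working:
P(15,6)=3,603,600, C(17,13)=2,380.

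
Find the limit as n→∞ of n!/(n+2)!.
n!/(n+2)! = 1/[(n+1)(n+2)] → 0 as n → ∞.

Answer: 0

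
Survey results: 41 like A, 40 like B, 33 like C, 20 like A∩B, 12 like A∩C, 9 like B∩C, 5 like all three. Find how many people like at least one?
78

Explanation: |A∪B∪C| = 41+40+33-20-12-9+5 = 78.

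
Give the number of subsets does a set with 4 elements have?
16

Working:
Each element can be included or excluded: 2^4 = 16.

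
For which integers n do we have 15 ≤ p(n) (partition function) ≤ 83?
Tabulating p(n) via p(n) = p(n−1) + p(n−2) − p(n−5) − p(n−7) + …: p(6)=11; p(7)=15; p(8)=22; p(9)=30; p(10)=42; p(11)=56; p(12)=77; p(13)=101. So valid n = 7, 8, 9, 10, 11, 12.
Final answer: 7, 8, 9, 10, 11, 12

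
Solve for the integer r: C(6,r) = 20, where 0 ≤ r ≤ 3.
3

Solution: C(6,r) is increasing for 0 ≤ r ≤ 3. Stepping up (C(6,r+1) = C(6,r)·(6−r)/(r+1)): C(6,1) = 6, C(6,2) = 15, C(6,3) = 20 ✓. So r = 3.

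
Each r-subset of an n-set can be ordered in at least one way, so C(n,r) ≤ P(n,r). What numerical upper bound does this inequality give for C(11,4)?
7,920
P(11,4) = 11·10·9·8 = 7,920, so C(11,4) ≤ 7,920. (The bound is loose by a factor of 4! = 24: C(11,4) = 7,920/24 = 330.)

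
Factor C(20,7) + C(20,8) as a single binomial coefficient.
By Pascal's identity: C(20,7) + C(20,8) = C(21,8) = 203,490.
Final answer: C(21,8)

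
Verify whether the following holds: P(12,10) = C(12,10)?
False
P(12,10) = 239,500,800 but C(12,10) = 66; they differ by a factor of 10! = 3628800, so the statement does not hold.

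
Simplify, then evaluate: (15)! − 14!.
(15)! − 14! = (15)·14! − 14! = (15−1)·14! = 14·14! = 1,220,496,076,800.

Answer: 1,220,496,076,800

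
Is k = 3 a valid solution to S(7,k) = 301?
S(7,3) = 3·S(6,3) + S(6,2) = 3·90 + 31 = 301, which equals 301.
Final answer: Yes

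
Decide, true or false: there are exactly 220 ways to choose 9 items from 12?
True

Solution: C(12,9) = 220.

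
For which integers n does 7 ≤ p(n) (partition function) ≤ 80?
5, 6, 7, 8, 9, 10, 11, 12

Solution: Tabulating p(n) via p(n) = p(n−1) + p(n−2) − p(n−5) − p(n−7) + …: p(4)=5; p(5)=7; p(6)=11; p(7)=15; p(8)=22; p(9)=30; p(10)=42; p(11)=56; p(12)=77; p(13)=101. So valid n = 5, 6, 7, 8, 9, 10, 11, 12.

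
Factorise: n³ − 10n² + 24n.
n(n − 4)(n − 6)

Explanation: n³ − 10n² + 24n = n(n² − 10n + 24) = n(n − 4)(n − 6).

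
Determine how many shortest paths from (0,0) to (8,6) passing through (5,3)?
To (5,3): C(8,5)=56. From there: C(6,3)=20. Total: 1,120.

Answer: 1,120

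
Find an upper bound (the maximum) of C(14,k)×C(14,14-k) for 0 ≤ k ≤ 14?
11,778,624

Explanation: C(14,k)·C(14,14-k) = C(14,k)², maximised at the centre k = 7: C(14,7)² = 11,778,624.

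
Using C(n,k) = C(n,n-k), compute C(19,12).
50,388

Reasoning: C(19,12) = C(19,7) = 50,388.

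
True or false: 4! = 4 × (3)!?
By definition n! = n × (n-1)!, so 4! = 4 × 3!.
Final answer: True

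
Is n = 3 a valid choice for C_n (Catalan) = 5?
Yes

Solution: C_3 = C(6,3)/(3+1) = 20/4 = 5, which equals 5.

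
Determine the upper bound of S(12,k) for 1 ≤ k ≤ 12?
1,379,400

Explanation: Row S(12,k) for k = 1..12 (via S(n,k) = k·S(n−1,k) + S(n−1,k−1)): 1, 2,047, 86,526, 611,501, 1,379,400, 1,323,652, 627,396, 159,027, 22,275, 1,705, 66, 1. The row is unimodal; maximum at k = 5: 1,379,400.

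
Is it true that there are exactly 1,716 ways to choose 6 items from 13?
True

Working:
C(13,6) = 1,716.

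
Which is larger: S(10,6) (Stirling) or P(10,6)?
S(10,6) = 6·S(9,6) + S(9,5) = 6·2,646 + 6,951 = 22,827; P(10,6) = 151,200.

Answer: P(10,6)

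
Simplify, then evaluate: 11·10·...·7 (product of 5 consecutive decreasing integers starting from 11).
55,440

Working:
This is P(11,5) = 11!/(6)! = 55,440.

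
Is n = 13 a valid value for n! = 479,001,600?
No

Reasoning: 13! = 13·12! = 13·479,001,600 = 6,227,020,800, which does not equal 479,001,600.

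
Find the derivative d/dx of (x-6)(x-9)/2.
(2x - 15)/2

Working:
d/dx[(x-6)(x-9)] = (x-9) + (x-6) = 2x - 15. Dividing by 2 gives (2x - 15)/2.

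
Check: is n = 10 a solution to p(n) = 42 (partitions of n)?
Yes

Pentagonal recurrence p(n) = p(n−1) + p(n−2) − p(n−5) − p(n−7) + …: p(10) = p(9) + p(8) − p(5) − p(3) = 30 + 22 − 7 − 3 = 42, which equals 42.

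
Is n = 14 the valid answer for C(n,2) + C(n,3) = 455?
Yes
C(14,2) + C(14,3) = 91 + 364 = 455, which equals 455.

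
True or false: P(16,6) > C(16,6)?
True

P(16,6) = 5,765,760 and C(16,6) = 8,008; P(n,r) = r! × C(n,r) so P > C whenever r ≥ 2.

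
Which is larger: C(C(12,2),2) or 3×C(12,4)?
C(C(12,2),2)

Working:
C(C(12,2),2)=2,145, 3×C(12,4)=1,485.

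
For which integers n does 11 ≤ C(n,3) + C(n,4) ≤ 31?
5
C(4,3)+C(4,4)=5; C(5,3)+C(5,4)=15; C(6,3)+C(6,4)=35. So valid n = 5.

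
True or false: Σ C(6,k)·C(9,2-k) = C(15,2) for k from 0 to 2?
True

Explanation: Vandermonde's identity gives C(15,2) = 105; RHS C(15,2) = 105.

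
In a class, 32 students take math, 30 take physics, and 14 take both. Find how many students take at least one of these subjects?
48

|A∪B| = |A|+|B|-|A∩B| = 32+30-14 = 48.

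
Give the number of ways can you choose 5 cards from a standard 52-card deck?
C(52,5) = 2,598,960.
Final answer: 2,598,960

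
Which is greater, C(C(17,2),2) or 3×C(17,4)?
C(C(17,2),2)
C(C(17,2),2)=9,180, 3×C(17,4)=7,140.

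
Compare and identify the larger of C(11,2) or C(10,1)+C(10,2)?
Equal

Reasoning: By Pascal's identity: C(11,2) = C(10,1)+C(10,2) = 55. Equal.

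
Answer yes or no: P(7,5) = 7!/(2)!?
Yes

Explanation: Permutation formula P(n,k) = n!/(n-k)!: 7!/2! = 5,040/2 = 2,520 = P(7,5). The statement holds.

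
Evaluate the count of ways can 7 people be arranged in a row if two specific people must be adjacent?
1,440
Treat pair as unit: (7-1)! arrangements × 2 internal orders = 1,440.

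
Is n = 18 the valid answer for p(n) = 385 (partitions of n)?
Yes

Explanation: Pentagonal recurrence p(n) = p(n−1) + p(n−2) − p(n−5) − p(n−7) + …: p(18) = p(17) + p(16) − p(13) − p(11) + p(6) + p(3) = 297 + 231 − 101 − 56 + 11 + 3 = 385, which equals 385.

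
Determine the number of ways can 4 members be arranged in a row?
24
Arrangements of 4 distinct objects: 4! = 24.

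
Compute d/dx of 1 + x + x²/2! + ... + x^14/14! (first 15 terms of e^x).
1 + x + x²/2! + ... + x^13/13!

Explanation: Differentiating term by term gives the first 14 terms of e^x.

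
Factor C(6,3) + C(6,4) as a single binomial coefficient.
C(7,4)

Working:
By Pascal's identity: C(6,3) + C(6,4) = C(7,4) = 35.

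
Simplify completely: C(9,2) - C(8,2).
8

C(9,2) - C(8,2) = C(8,1) = 8.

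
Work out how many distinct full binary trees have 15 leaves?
2,674,440

Working:
Using the Catalan number formula: C_n = C(2n, n) / (n+1)
C_14 = C(28, 14) / (14+1)
     = 40116600 / 15
     = 2,674,440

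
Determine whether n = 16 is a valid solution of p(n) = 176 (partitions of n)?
No
Pentagonal recurrence p(n) = p(n−1) + p(n−2) − p(n−5) − p(n−7) + …: p(16) = p(15) + p(14) − p(11) − p(9) + p(4) + p(1) = 176 + 135 − 56 − 30 + 5 + 1 = 231, which does not equal 176.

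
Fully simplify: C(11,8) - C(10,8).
C(11,8) - C(10,8) = C(10,7) = 120.
Final answer: 120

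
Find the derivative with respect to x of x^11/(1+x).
(11x^10(1+x) - x^11)/(1+x)²

Solution: Quotient rule: [11x^{10}(1+x) - x^11]/(1+x)².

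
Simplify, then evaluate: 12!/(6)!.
665,280

Reasoning: This equals 12×11×...×7 = 665,280.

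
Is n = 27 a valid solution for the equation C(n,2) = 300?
No

Explanation: C(27,2) = 27·26/2! = 702/2 = 351, which does not equal 300.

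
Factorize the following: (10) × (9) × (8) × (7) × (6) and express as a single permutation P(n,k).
P(10,5) = 10!/(5)!

Reasoning: Product of 5 consecutive descending integers starting at 10: P(10,5) = 10!/5! = 30,240.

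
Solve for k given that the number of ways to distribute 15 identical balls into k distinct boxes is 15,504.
6

Reasoning: Stars and bars: the count is C(15+k−1, k−1), increasing in k. k=4: C(18,3) = 816, k=5: C(19,4) = 3,876, k=6: C(20,5) = 15,504 ✓. So k = 6.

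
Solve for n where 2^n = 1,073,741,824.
1,073,741,824 = 1,024 × 1,024 × 1,024 = 2^10 × 2^10 × 2^10 = 2^30, so n = 30.

Answer: 30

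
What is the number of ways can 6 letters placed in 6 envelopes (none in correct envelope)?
265

Solution: Using D(n) = (n-1)[D(n-1) + D(n-2)]:
D(6) = (6-1) × [D(5) + D(4)]
      = 5 × [44 + 9]
      = 5 × 53
      = 265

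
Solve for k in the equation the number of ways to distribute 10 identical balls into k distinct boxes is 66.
3

Working:
Stars and bars: the count is C(10+k−1, k−1), increasing in k. k=2: C(11,1) = 11, k=3: C(12,2) = 66 ✓. So k = 3.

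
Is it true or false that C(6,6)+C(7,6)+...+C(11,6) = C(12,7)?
Hockey stick identity gives Σ = C(12,7) = 792; RHS C(12,7) = 792.
Final answer: True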